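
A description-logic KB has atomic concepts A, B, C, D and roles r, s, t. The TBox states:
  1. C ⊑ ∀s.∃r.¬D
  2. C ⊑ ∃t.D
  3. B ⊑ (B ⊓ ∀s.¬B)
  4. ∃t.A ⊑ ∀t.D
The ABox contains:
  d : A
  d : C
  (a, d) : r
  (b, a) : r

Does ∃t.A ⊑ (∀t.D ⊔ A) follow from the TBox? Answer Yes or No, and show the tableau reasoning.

Yes

1. ∃t.A ⊑ (∀t.D ⊔ A)  ⇔  (∃t.A ⊓ (∃t.¬D ⊓ ¬A)) unsat w.r.t. T
   all branches close; clash {D, ¬D} at an ∃-successor
2. Hence ∃t.A ⊑ (∀t.D ⊔ A): entailed.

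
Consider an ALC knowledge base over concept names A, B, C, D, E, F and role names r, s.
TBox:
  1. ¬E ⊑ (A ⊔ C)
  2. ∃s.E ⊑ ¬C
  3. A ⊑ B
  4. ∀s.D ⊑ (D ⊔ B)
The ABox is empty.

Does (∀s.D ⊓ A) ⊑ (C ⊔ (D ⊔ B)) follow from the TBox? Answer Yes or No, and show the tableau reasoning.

Yes

1. (∀s.D ⊓ A) ⊑ (C ⊔ (D ⊔ B))  ⇔  ((∀s.D ⊓ A) ⊓ (¬C ⊓ (¬D ⊓ ¬B))) unsat w.r.t. T
   all branches close; clash {B, ¬B} at x₀
2. Hence (∀s.D ⊓ A) ⊑ (C ⊔ (D ⊔ B)): entailed.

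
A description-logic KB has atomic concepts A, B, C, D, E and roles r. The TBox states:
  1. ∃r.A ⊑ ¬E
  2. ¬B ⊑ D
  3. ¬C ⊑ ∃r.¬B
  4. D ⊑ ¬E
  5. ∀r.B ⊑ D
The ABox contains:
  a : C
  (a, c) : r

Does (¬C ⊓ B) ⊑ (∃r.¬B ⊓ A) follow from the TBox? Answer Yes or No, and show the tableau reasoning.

No

1. (¬C ⊓ B) ⊑ (∃r.¬B ⊓ A)  ⇔  ((¬C ⊓ B) ⊓ (∀r.B ⊔ ¬A)) unsat w.r.t. T
   apply at x₀: ¬C⊑∃r.¬B
   open: L(x₀) ⊇ {B, ¬A, ¬C, ¬D, ∀r.¬A, …} (+ ∃-successors)
2. Hence (¬C ⊓ B) ⊑ (∃r.¬B ⊓ A): not entailed.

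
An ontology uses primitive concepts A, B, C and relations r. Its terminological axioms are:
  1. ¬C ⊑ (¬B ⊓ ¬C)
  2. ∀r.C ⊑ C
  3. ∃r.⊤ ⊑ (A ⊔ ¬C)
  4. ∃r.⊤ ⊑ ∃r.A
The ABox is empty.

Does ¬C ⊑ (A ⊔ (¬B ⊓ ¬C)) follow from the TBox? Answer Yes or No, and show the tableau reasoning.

1. ¬C ⊑ (A ⊔ (¬B ⊓ ¬C))  ⇔  (¬C ⊓ (¬A ⊓ (B ⊔ C))) unsat w.r.t. T
   all branches close; clash {C, ¬C} at x₀
2. Hence ¬C ⊑ (A ⊔ (¬B ⊓ ¬C)): entailed.

Yes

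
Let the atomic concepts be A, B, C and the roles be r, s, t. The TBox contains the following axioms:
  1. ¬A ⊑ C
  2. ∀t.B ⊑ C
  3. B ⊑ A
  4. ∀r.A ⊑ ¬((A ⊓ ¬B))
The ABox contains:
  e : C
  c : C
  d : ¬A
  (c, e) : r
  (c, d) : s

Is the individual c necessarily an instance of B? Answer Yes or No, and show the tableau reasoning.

No

1. c : B?  L(c) = {C} ∪ {¬B}
   open: L(c) ⊇ {C, ¬B, ∃r.¬A} (+ ∃-successors) — c ∉ B possible
2. Hence c : B: not entailed.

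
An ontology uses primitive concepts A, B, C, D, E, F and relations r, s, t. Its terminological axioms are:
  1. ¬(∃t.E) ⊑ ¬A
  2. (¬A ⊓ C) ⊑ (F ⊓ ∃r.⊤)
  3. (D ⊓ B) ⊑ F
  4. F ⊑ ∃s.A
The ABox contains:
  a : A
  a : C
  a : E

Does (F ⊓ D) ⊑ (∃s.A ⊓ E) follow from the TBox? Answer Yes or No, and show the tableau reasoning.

1. (F ⊓ D) ⊑ (∃s.A ⊓ E)  ⇔  ((F ⊓ D) ⊓ (∀s.¬A ⊔ ¬E)) unsat w.r.t. T
   apply at x₀: F⊑∃s.A
   open: L(x₀) ⊇ {A, D, F, ¬E, ∃s.A, …} (+ ∃-successors)
2. Hence (F ⊓ D) ⊑ (∃s.A ⊓ E): not entailed.

No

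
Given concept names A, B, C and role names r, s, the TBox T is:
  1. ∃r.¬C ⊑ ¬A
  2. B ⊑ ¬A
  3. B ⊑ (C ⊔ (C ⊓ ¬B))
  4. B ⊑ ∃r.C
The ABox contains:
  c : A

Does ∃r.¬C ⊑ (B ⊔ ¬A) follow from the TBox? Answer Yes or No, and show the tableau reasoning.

Yes

1. ∃r.¬C ⊑ (B ⊔ ¬A)  ⇔  (∃r.¬C ⊓ (¬B ⊓ A)) unsat w.r.t. T
   all branches close; clash {A, ¬A} at x₀
2. Hence ∃r.¬C ⊑ (B ⊔ ¬A): entailed.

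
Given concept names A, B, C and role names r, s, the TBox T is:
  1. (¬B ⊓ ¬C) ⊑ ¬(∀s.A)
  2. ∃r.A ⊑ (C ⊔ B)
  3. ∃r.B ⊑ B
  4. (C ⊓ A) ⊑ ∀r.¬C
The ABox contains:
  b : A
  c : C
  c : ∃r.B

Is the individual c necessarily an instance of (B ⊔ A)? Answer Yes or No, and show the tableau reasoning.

1. c : (B ⊔ A)?  L(c) = {C, ∃r.B} ∪ {(¬B ⊓ ¬A)}
   clash {B, ¬B} at c — c ∈ (B ⊔ A)
2. Hence c : (B ⊔ A): entailed.

Yes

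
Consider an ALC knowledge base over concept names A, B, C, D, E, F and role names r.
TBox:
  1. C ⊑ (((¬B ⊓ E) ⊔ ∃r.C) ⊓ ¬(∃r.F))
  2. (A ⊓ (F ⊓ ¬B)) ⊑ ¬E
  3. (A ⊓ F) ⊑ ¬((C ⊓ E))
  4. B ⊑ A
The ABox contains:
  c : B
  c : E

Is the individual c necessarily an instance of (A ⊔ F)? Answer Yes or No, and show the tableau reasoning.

Yes

1. c : (A ⊔ F)?  L(c) = {B, E} ∪ {(¬A ⊓ ¬F)}
   clash {A, ¬A} at c — c ∈ (A ⊔ F)
2. Hence c : (A ⊔ F): entailed.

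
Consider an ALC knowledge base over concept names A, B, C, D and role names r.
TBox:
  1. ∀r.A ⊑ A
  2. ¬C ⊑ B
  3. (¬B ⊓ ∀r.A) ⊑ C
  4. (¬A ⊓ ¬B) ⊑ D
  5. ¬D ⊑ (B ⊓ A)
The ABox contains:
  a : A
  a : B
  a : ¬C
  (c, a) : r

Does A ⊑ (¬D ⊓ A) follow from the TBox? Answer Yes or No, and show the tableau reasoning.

1. A ⊑ (¬D ⊓ A)  ⇔  (A ⊓ (D ⊔ ¬A)) unsat w.r.t. T
   open: L(x₀) ⊇ {A, C, D}
2. Hence A ⊑ (¬D ⊓ A): not entailed.

No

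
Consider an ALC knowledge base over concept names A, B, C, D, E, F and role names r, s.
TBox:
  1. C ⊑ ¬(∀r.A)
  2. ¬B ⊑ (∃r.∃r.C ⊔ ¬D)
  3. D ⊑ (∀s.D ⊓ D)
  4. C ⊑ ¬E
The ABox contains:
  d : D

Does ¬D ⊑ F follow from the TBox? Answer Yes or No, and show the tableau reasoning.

No

1. ¬D ⊑ F  ⇔  (¬D ⊓ ¬F) unsat w.r.t. T
   open: L(x₀) ⊇ {B, ¬C, ¬D, ¬F}
2. Hence ¬D ⊑ F: not entailed.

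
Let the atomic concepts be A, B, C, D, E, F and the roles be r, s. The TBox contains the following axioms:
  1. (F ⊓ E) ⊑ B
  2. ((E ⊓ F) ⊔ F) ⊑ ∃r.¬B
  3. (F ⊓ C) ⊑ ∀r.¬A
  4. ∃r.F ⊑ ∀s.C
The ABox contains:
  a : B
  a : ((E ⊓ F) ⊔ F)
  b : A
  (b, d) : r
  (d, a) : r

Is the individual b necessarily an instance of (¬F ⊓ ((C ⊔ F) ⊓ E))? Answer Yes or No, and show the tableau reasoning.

No

1. b : (¬F ⊓ ((C ⊔ F) ⊓ E))?  L(b) = {A} ∪ {(F ⊔ ((¬C ⊓ ¬F) ⊔ ¬E))}
   open: L(b) ⊇ {A, ¬C, ¬F, ∀r.¬F} — b ∉ (¬F ⊓ ((C ⊔ F) ⊓ E)) possible
2. Hence b : (¬F ⊓ ((C ⊔ F) ⊓ E)): not entailed.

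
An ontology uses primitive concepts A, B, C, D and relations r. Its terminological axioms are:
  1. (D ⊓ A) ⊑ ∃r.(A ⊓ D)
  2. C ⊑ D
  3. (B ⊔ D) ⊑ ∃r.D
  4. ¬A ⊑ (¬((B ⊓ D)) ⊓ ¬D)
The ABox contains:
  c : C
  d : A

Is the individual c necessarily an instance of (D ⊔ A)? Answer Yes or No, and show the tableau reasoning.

1. c : (D ⊔ A)?  L(c) = {C} ∪ {(¬D ⊓ ¬A)}
   clash {D, ¬D} at c — c ∈ (D ⊔ A)
2. Hence c : (D ⊔ A): entailed.

Yes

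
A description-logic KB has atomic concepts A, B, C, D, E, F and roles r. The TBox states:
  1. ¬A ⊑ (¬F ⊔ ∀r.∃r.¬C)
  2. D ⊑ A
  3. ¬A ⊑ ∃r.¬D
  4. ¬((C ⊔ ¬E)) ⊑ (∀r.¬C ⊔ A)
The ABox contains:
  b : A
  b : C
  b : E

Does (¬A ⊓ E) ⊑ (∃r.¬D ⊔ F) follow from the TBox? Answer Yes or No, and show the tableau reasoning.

1. (¬A ⊓ E) ⊑ (∃r.¬D ⊔ F)  ⇔  ((¬A ⊓ E) ⊓ (∀r.D ⊓ ¬F)) unsat w.r.t. T
   all branches close; clash {A, ¬A} at x₀
2. Hence (¬A ⊓ E) ⊑ (∃r.¬D ⊔ F): entailed.

Yes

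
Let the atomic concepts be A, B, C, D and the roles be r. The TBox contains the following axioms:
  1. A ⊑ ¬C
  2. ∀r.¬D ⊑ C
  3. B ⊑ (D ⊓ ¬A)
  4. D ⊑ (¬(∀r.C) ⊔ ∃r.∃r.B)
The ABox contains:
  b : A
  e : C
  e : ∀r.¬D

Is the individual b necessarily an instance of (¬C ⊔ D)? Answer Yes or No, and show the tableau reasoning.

1. b : (¬C ⊔ D)?  L(b) = {A} ∪ {(C ⊓ ¬D)}
   clash {C, ¬C} at b — b ∈ (¬C ⊔ D)
2. Hence b : (¬C ⊔ D): entailed.

Yes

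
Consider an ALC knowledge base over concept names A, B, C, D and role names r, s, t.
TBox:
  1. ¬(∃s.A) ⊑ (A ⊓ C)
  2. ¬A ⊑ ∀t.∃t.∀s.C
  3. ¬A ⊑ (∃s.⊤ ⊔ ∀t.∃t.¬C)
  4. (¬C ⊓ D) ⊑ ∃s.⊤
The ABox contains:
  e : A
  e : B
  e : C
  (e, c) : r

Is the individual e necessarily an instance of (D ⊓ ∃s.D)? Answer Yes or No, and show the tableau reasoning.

1. e : (D ⊓ ∃s.D)?  L(e) = {A, B, C} ∪ {(¬D ⊔ ∀s.¬D)}
   open: L(e) ⊇ {A, B, C, ¬D, ∃s.A} (+ ∃-successors) — e ∉ (D ⊓ ∃s.D) possible
2. Hence e : (D ⊓ ∃s.D): not entailed.

No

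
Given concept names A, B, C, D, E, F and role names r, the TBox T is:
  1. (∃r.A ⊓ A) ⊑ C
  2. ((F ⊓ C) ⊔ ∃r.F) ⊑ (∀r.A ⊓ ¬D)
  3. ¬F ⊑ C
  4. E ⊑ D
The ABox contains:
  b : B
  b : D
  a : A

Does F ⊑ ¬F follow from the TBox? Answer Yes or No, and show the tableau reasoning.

1. F ⊑ ¬F  ⇔  (F ⊓ F) unsat w.r.t. T
   open: L(x₀) ⊇ {F, ¬C, ¬E, ∀r.¬A, ∀r.¬F}
2. Hence F ⊑ ¬F: not entailed.

No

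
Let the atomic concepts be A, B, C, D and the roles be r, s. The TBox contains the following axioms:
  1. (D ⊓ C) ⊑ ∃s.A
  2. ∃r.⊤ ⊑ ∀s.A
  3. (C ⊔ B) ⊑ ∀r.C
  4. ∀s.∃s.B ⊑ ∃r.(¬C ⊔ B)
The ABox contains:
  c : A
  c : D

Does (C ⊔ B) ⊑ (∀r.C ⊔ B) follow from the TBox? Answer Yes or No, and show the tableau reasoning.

1. (C ⊔ B) ⊑ (∀r.C ⊔ B)  ⇔  ((C ⊔ B) ⊓ (∃r.¬C ⊓ ¬B)) unsat w.r.t. T
   all branches close; clash {B, ¬B} at x₀
2. Hence (C ⊔ B) ⊑ (∀r.C ⊔ B): entailed.

Yes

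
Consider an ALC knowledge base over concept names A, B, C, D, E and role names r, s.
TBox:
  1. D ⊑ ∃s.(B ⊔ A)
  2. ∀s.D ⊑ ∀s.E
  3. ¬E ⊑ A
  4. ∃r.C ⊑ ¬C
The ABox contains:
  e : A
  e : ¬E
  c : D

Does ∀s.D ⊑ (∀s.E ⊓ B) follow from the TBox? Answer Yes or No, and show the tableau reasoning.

No

1. ∀s.D ⊑ (∀s.E ⊓ B)  ⇔  (∀s.D ⊓ (∃s.¬E ⊔ ¬B)) unsat w.r.t. T
   apply at x₀: ∀s.D⊑∀s.E
   open: L(x₀) ⊇ {E, ¬B, ¬D, ∀r.¬C, ∀s.D, …}
2. Hence ∀s.D ⊑ (∀s.E ⊓ B): not entailed.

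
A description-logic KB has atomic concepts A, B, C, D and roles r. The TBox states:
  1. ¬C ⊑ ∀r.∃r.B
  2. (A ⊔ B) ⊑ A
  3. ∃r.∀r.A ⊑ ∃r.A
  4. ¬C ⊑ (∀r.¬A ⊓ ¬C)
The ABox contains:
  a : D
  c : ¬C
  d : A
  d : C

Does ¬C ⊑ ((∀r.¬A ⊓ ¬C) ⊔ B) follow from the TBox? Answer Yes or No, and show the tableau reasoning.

Yes

1. ¬C ⊑ ((∀r.¬A ⊓ ¬C) ⊔ B)  ⇔  (¬C ⊓ ((∃r.A ⊔ C) ⊓ ¬B)) unsat w.r.t. T
   all branches close; clash {C, ¬C} at x₀
2. Hence ¬C ⊑ ((∀r.¬A ⊓ ¬C) ⊔ B): entailed.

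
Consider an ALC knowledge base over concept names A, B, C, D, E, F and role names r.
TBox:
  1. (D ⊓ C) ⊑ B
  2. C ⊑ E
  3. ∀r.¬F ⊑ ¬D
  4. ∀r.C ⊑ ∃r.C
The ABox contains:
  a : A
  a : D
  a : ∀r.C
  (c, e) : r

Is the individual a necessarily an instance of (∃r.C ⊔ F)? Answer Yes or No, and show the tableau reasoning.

1. a : (∃r.C ⊔ F)?  L(a) = {A, D, ∀r.C} ∪ {(∀r.¬C ⊓ ¬F)}
   clash {D, ¬D} at a — a ∈ (∃r.C ⊔ F)
2. Hence a : (∃r.C ⊔ F): entailed.

Yes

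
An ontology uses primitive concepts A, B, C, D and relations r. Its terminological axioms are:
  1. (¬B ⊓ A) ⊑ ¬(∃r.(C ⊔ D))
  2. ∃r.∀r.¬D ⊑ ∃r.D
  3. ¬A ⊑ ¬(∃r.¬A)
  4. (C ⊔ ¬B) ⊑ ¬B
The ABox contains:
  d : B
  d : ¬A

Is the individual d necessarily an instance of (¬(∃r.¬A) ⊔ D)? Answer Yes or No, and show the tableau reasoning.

1. d : (¬(∃r.¬A) ⊔ D)?  L(d) = {B, ¬A} ∪ {(∃r.¬A ⊓ ¬D)}
   clash {B, ¬B} at d — d ∈ (¬(∃r.¬A) ⊔ D)
2. Hence d : (¬(∃r.¬A) ⊔ D): entailed.

Yes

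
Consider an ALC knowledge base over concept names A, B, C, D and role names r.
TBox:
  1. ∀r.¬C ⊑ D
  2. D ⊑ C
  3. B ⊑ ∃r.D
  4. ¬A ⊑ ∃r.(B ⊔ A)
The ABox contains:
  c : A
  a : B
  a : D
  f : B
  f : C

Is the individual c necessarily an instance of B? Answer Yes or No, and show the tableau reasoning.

No

1. c : B?  L(c) = {A} ∪ {¬B}
   open: L(c) ⊇ {A, ¬B, ¬D, ∃r.C} (+ ∃-successors) — c ∉ B possible
2. Hence c : B: not entailed.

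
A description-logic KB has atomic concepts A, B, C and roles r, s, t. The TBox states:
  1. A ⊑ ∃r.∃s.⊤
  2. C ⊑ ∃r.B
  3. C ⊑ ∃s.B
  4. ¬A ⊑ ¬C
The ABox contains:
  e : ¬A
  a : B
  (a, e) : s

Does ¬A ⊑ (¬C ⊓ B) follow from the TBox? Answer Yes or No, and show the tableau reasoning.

1. ¬A ⊑ (¬C ⊓ B)  ⇔  (¬A ⊓ (C ⊔ ¬B)) unsat w.r.t. T
   apply at x₀: ¬A⊑¬C
   open: L(x₀) ⊇ {¬A, ¬B, ¬C}
2. Hence ¬A ⊑ (¬C ⊓ B): not entailed.

No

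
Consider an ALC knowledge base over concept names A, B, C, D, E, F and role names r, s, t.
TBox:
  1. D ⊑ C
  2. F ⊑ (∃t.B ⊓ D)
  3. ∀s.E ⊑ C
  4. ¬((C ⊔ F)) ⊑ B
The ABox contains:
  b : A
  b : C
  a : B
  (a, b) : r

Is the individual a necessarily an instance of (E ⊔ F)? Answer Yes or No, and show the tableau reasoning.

No

1. a : (E ⊔ F)?  L(a) = {B} ∪ {(¬E ⊓ ¬F)}
   open: L(a) ⊇ {B, ¬D, ¬E, ¬F, ∃s.¬E} (+ ∃-successors) — a ∉ (E ⊔ F) possible
2. Hence a : (E ⊔ F): not entailed.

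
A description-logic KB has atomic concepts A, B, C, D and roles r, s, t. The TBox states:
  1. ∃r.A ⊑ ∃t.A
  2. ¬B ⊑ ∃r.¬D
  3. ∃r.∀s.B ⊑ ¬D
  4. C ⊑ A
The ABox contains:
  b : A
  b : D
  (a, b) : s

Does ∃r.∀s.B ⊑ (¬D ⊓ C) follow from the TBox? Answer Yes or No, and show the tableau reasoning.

1. ∃r.∀s.B ⊑ (¬D ⊓ C)  ⇔  (∃r.∀s.B ⊓ (D ⊔ ¬C)) unsat w.r.t. T
   apply at x₀: ∃r.∀s.B⊑¬D
   open: L(x₀) ⊇ {B, ¬C, ¬D, ∀r.¬A, ∃r.∀s.B} (+ ∃-successors)
2. Hence ∃r.∀s.B ⊑ (¬D ⊓ C): not entailed.

No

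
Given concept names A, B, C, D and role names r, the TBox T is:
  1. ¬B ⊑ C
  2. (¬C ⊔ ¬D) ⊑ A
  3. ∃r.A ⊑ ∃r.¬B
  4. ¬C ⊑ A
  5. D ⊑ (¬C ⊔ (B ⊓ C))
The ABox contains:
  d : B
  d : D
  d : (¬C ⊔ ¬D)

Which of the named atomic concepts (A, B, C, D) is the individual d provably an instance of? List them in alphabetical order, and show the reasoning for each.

1. d : A?  L(d) = {B, D, (¬C ⊔ ¬D)} ∪ {¬A}
   clash {A, ¬A} at d — d ∈ A
2. d : B?  L(d) = {B, D, (¬C ⊔ ¬D)} ∪ {¬B}
   clash {B, ¬B} at d — d ∈ B
3. d : C?  L(d) = {B, D, (¬C ⊔ ¬D)} ∪ {¬C}
   apply at d: (¬C ⊔ ¬D)⊑A; ¬C⊑A; D⊑(¬C ⊔ (B ⊓ C))
   open: L(d) ⊇ {A, B, D, ¬C, ∀r.¬A} — d ∉ C possible
4. d : D?  L(d) = {B, D, (¬C ⊔ ¬D)} ∪ {¬D}
   clash {D, ¬D} at d — d ∈ D
5. Entailed for d: {A, B, D}

{A, B, D}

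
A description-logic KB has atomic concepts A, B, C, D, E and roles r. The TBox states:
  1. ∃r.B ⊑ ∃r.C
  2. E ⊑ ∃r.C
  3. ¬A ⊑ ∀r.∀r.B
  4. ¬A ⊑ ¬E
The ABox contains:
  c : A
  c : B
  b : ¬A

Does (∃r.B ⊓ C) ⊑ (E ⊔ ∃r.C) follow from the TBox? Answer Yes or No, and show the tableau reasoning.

Yes

1. (∃r.B ⊓ C) ⊑ (E ⊔ ∃r.C)  ⇔  ((∃r.B ⊓ C) ⊓ (¬E ⊓ ∀r.¬C)) unsat w.r.t. T
   all branches close; clash {C, ¬C} at an ∃-successor
2. Hence (∃r.B ⊓ C) ⊑ (E ⊔ ∃r.C): entailed.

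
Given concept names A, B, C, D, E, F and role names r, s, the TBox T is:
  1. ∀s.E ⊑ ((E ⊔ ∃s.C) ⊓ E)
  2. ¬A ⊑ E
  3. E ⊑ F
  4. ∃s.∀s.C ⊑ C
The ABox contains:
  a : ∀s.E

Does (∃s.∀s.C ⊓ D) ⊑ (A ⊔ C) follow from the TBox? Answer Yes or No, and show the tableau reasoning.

Yes

1. (∃s.∀s.C ⊓ D) ⊑ (A ⊔ C)  ⇔  ((∃s.∀s.C ⊓ D) ⊓ (¬A ⊓ ¬C)) unsat w.r.t. T
   all branches close; clash {C, ¬C} at x₀
2. Hence (∃s.∀s.C ⊓ D) ⊑ (A ⊔ C): entailed.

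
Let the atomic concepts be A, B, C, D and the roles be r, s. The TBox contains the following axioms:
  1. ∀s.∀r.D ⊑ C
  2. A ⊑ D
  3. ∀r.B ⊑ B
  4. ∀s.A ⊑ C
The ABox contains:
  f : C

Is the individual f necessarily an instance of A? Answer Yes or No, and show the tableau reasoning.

No

1. f : A?  L(f) = {C} ∪ {¬A}
   open: L(f) ⊇ {C, ¬A, ∃r.¬B} (+ ∃-successors) — f ∉ A possible
2. Hence f : A: not entailed.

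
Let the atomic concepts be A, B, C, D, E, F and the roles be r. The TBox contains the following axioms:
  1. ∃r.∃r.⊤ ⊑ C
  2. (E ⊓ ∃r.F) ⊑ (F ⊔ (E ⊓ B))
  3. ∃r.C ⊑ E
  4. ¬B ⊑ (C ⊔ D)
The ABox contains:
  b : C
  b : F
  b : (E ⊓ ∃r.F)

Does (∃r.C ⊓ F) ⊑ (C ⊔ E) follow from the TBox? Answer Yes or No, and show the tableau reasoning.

Yes

1. (∃r.C ⊓ F) ⊑ (C ⊔ E)  ⇔  ((∃r.C ⊓ F) ⊓ (¬C ⊓ ¬E)) unsat w.r.t. T
   all branches close; clash {E, ¬E} at x₀
2. Hence (∃r.C ⊓ F) ⊑ (C ⊔ E): entailed.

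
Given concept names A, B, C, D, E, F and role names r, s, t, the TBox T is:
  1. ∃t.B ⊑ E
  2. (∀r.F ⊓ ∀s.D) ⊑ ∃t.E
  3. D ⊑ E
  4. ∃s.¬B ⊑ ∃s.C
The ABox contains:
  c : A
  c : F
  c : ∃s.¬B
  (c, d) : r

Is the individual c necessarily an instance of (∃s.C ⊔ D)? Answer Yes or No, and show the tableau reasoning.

1. c : (∃s.C ⊔ D)?  L(c) = {A, F, ∃s.¬B} ∪ {(∀s.¬C ⊓ ¬D)}
   clash {C, ¬C} at an ∃-successor — c ∈ (∃s.C ⊔ D)
2. Hence c : (∃s.C ⊔ D): entailed.

Yes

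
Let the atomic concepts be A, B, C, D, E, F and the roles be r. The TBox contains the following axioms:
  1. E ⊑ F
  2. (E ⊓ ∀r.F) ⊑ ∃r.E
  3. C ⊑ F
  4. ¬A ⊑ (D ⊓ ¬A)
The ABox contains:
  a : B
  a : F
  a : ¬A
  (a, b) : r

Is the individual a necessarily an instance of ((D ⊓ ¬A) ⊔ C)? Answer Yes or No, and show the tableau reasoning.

Yes

1. a : ((D ⊓ ¬A) ⊔ C)?  L(a) = {B, F, ¬A} ∪ {((¬D ⊔ A) ⊓ ¬C)}
   clash {A, ¬A} at a — a ∈ ((D ⊓ ¬A) ⊔ C)
2. Hence a : ((D ⊓ ¬A) ⊔ C): entailed.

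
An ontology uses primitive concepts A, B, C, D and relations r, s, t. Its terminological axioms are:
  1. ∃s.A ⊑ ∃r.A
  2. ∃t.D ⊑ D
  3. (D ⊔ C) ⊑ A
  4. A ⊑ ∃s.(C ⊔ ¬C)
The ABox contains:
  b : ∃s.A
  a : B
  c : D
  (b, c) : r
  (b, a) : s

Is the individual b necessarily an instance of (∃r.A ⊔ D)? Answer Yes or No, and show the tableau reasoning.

1. b : (∃r.A ⊔ D)?  L(b) = {∃s.A} ∪ {(∀r.¬A ⊓ ¬D)}
   clash {D, ¬D} at b — b ∈ (∃r.A ⊔ D)
2. Hence b : (∃r.A ⊔ D): entailed.

Yes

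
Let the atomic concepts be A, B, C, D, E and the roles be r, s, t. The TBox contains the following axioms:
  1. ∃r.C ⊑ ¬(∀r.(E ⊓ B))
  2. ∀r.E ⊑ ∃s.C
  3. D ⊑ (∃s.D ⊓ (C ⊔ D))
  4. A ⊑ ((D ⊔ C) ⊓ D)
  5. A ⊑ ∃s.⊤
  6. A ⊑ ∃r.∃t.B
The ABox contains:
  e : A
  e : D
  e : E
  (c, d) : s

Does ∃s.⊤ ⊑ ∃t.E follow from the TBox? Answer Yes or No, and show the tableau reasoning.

No

1. ∃s.⊤ ⊑ ∃t.E  ⇔  (∃s.⊤ ⊓ ∀t.¬E) unsat w.r.t. T
   open: L(x₀) ⊇ {¬A, ¬D, ∀r.¬C, ∀t.¬E, ∃r.¬E, …} (+ ∃-successors)
2. Hence ∃s.⊤ ⊑ ∃t.E: not entailed.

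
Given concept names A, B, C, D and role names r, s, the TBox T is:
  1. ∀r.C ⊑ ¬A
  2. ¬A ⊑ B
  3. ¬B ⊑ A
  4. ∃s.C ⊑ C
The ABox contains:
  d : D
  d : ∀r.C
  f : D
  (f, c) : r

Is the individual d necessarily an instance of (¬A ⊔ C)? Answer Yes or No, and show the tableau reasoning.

1. d : (¬A ⊔ C)?  L(d) = {D, ∀r.C} ∪ {(A ⊓ ¬C)}
   clash {C, ¬C} at d — d ∈ (¬A ⊔ C)
2. Hence d : (¬A ⊔ C): entailed.

Yes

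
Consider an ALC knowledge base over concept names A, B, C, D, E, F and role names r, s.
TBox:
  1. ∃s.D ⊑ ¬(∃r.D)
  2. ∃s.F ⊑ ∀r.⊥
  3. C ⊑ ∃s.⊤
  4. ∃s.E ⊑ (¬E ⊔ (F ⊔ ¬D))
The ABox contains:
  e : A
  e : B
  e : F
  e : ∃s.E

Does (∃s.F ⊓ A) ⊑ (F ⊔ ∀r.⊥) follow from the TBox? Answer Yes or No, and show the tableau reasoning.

Yes

1. (∃s.F ⊓ A) ⊑ (F ⊔ ∀r.⊥)  ⇔  ((∃s.F ⊓ A) ⊓ (¬F ⊓ ∃r.⊤)) unsat w.r.t. T
   all branches close; clash ⊥ at an ∃-successor
2. Hence (∃s.F ⊓ A) ⊑ (F ⊔ ∀r.⊥): entailed.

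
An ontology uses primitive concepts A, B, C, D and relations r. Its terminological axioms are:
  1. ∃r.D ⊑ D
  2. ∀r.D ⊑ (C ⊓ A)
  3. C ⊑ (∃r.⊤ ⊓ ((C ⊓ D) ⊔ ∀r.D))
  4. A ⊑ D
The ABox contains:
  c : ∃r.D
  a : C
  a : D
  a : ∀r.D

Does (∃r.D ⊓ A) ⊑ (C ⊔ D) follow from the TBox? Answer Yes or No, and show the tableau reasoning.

Yes

1. (∃r.D ⊓ A) ⊑ (C ⊔ D)  ⇔  ((∃r.D ⊓ A) ⊓ (¬C ⊓ ¬D)) unsat w.r.t. T
   all branches close; clash {D, ¬D} at x₀
2. Hence (∃r.D ⊓ A) ⊑ (C ⊔ D): entailed.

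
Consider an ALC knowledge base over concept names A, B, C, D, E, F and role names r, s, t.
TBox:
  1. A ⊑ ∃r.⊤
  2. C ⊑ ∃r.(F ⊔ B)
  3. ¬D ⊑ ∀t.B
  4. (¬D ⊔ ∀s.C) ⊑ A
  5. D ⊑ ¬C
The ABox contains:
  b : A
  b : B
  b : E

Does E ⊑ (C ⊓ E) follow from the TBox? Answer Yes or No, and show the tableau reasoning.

No

1. E ⊑ (C ⊓ E)  ⇔  (E ⊓ (¬C ⊔ ¬E)) unsat w.r.t. T
   open: L(x₀) ⊇ {D, E, ¬A, ¬C, ∃s.¬C} (+ ∃-successors)
2. Hence E ⊑ (C ⊓ E): not entailed.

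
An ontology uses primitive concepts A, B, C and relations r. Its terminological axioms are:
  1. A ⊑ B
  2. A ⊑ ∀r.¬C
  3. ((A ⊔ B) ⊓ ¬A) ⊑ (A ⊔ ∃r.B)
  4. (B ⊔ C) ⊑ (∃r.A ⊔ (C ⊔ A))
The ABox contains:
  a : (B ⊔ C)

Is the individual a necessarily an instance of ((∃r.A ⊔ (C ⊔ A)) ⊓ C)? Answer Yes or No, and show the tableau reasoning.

1. a : ((∃r.A ⊔ (C ⊔ A)) ⊓ C)?  L(a) = {(B ⊔ C)} ∪ {((∀r.¬A ⊓ (¬C ⊓ ¬A)) ⊔ ¬C)}
   apply at a: (B ⊔ C)⊑(∃r.A ⊔ (C ⊔ A))
   open: L(a) ⊇ {B, ¬A, ¬C, ∃r.A, ∃r.B} (+ ∃-successors) — a ∉ ((∃r.A ⊔ (C ⊔ A)) ⊓ C) possible
2. Hence a : ((∃r.A ⊔ (C ⊔ A)) ⊓ C): not entailed.

No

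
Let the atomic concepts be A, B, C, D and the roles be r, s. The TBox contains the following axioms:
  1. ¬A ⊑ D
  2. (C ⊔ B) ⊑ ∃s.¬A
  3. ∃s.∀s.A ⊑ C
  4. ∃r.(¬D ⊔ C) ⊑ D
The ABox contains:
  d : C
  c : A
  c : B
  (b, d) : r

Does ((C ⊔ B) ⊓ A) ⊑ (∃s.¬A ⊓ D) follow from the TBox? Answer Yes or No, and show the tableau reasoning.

No

1. ((C ⊔ B) ⊓ A) ⊑ (∃s.¬A ⊓ D)  ⇔  (((C ⊔ B) ⊓ A) ⊓ (∀s.A ⊔ ¬D)) unsat w.r.t. T
   apply at x₀: (C ⊔ B)⊑∃s.¬A
   open: L(x₀) ⊇ {A, C, ¬D, ∀r.(D ⊓ ¬C), ∃s.¬A} (+ ∃-successors)
2. Hence ((C ⊔ B) ⊓ A) ⊑ (∃s.¬A ⊓ D): not entailed.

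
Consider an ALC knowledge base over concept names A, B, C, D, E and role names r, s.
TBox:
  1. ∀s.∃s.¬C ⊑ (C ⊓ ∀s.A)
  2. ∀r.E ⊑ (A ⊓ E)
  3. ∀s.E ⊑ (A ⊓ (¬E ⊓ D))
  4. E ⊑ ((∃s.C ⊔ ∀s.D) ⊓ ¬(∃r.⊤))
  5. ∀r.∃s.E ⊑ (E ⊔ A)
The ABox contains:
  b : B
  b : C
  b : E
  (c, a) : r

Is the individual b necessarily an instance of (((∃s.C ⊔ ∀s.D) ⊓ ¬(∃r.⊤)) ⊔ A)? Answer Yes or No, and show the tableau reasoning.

Yes

1. b : (((∃s.C ⊔ ∀s.D) ⊓ ¬(∃r.⊤)) ⊔ A)?  L(b) = {B, C, E} ∪ {(((∀s.¬C ⊓ ∃s.¬D) ⊔ ∃r.⊤) ⊓ ¬A)}
   clash {A, ¬A} at b — b ∈ (((∃s.C ⊔ ∀s.D) ⊓ ¬(∃r.⊤)) ⊔ A)
2. Hence b : (((∃s.C ⊔ ∀s.D) ⊓ ¬(∃r.⊤)) ⊔ A): entailed.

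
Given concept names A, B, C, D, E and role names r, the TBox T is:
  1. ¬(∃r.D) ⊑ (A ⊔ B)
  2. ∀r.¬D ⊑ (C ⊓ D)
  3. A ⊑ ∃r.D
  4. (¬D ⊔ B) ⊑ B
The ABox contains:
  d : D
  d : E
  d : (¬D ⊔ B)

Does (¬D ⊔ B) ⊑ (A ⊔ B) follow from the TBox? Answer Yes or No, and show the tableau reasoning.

Yes

1. (¬D ⊔ B) ⊑ (A ⊔ B)  ⇔  ((¬D ⊔ B) ⊓ (¬A ⊓ ¬B)) unsat w.r.t. T
   all branches close; clash {B, ¬B} at x₀
2. Hence (¬D ⊔ B) ⊑ (A ⊔ B): entailed.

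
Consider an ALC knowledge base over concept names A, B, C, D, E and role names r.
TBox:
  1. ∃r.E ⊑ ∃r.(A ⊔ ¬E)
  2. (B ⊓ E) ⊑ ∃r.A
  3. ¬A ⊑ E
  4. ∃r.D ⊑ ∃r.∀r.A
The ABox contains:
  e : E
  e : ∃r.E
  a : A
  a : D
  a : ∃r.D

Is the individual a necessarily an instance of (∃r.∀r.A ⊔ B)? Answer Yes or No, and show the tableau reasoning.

Yes

1. a : (∃r.∀r.A ⊔ B)?  L(a) = {A, D, ∃r.D} ∪ {(∀r.∃r.¬A ⊓ ¬B)}
   clash {A, ¬A} at an ∃-successor — a ∈ (∃r.∀r.A ⊔ B)
2. Hence a : (∃r.∀r.A ⊔ B): entailed.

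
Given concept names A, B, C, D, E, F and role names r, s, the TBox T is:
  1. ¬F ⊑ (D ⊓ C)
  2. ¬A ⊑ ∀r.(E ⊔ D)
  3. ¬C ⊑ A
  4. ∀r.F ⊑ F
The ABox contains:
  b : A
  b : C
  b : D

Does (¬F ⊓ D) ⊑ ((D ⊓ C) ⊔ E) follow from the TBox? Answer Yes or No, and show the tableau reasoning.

1. (¬F ⊓ D) ⊑ ((D ⊓ C) ⊔ E)  ⇔  ((¬F ⊓ D) ⊓ ((¬D ⊔ ¬C) ⊓ ¬E)) unsat w.r.t. T
   all branches close; clash {C, ¬C} at x₀
2. Hence (¬F ⊓ D) ⊑ ((D ⊓ C) ⊔ E): entailed.

Yes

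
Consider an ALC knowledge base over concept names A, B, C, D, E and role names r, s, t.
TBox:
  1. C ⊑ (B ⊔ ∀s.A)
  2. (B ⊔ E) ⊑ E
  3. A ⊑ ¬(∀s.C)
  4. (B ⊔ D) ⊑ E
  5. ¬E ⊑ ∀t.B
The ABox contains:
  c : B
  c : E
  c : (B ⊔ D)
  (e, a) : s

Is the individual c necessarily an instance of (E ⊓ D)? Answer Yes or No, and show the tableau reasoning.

1. c : (E ⊓ D)?  L(c) = {B, E, (B ⊔ D)} ∪ {(¬E ⊔ ¬D)}
   open: L(c) ⊇ {B, E, ¬A, ¬C, ¬D} — c ∉ (E ⊓ D) possible
2. Hence c : (E ⊓ D): not entailed.

No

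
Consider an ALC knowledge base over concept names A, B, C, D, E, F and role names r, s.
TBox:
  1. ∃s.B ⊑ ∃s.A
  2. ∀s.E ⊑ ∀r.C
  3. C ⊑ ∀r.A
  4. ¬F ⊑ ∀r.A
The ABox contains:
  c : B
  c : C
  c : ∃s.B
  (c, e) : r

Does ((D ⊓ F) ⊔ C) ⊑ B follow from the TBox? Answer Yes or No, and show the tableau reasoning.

1. ((D ⊓ F) ⊔ C) ⊑ B  ⇔  (((D ⊓ F) ⊔ C) ⊓ ¬B) unsat w.r.t. T
   open: L(x₀) ⊇ {D, F, ¬B, ¬C, ∀s.¬B, …} (+ ∃-successors)
2. Hence ((D ⊓ F) ⊔ C) ⊑ B: not entailed.

No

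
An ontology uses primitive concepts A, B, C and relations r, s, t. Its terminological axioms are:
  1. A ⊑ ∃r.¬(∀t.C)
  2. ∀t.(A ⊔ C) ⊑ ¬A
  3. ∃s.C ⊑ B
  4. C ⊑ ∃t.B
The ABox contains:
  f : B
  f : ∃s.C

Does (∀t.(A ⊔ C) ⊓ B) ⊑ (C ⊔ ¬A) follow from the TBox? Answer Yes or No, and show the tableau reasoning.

1. (∀t.(A ⊔ C) ⊓ B) ⊑ (C ⊔ ¬A)  ⇔  ((∀t.(A ⊔ C) ⊓ B) ⊓ (¬C ⊓ A)) unsat w.r.t. T
   all branches close; clash {A, ¬A} at x₀
2. Hence (∀t.(A ⊔ C) ⊓ B) ⊑ (C ⊔ ¬A): entailed.

Yes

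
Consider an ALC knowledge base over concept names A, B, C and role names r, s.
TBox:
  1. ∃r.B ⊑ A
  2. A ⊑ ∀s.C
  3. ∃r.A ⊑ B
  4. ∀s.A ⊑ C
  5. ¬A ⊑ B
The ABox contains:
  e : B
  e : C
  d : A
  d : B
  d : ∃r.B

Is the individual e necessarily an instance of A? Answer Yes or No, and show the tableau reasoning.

No

1. e : A?  L(e) = {B, C} ∪ {¬A}
   open: L(e) ⊇ {B, C, ¬A, ∀r.¬B} — e ∉ A possible
2. Hence e : A: not entailed.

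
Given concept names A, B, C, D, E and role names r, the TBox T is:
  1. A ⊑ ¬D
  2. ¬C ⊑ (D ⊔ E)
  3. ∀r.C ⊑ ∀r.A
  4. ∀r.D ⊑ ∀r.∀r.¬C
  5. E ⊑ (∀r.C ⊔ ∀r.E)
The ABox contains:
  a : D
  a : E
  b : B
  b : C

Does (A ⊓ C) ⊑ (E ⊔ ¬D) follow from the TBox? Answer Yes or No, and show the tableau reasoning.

1. (A ⊓ C) ⊑ (E ⊔ ¬D)  ⇔  ((A ⊓ C) ⊓ (¬E ⊓ D)) unsat w.r.t. T
   all branches close; clash {D, ¬D} at x₀
2. Hence (A ⊓ C) ⊑ (E ⊔ ¬D): entailed.

Yes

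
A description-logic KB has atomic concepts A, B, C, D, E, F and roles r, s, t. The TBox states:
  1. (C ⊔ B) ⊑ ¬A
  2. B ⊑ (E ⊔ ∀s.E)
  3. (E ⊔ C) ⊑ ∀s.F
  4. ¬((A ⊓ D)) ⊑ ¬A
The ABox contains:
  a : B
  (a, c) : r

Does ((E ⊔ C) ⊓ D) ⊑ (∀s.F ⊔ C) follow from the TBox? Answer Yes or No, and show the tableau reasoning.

Yes

1. ((E ⊔ C) ⊓ D) ⊑ (∀s.F ⊔ C)  ⇔  (((E ⊔ C) ⊓ D) ⊓ (∃s.¬F ⊓ ¬C)) unsat w.r.t. T
   all branches close; clash {C, ¬C} at x₀
2. Hence ((E ⊔ C) ⊓ D) ⊑ (∀s.F ⊔ C): entailed.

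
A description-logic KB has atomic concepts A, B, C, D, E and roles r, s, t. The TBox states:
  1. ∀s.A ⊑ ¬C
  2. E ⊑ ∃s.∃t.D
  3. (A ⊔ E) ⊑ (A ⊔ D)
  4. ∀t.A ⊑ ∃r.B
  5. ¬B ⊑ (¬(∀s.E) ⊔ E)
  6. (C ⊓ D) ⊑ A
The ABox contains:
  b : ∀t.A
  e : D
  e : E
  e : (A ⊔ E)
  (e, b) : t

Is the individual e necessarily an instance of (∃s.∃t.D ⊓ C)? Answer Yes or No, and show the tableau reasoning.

1. e : (∃s.∃t.D ⊓ C)?  L(e) = {D, E, (A ⊔ E)} ∪ {(∀s.∀t.¬D ⊔ ¬C)}
   apply at e: E⊑∃s.∃t.D; (A ⊔ E)⊑(A ⊔ D)
   open: L(e) ⊇ {B, D, E, ¬C, ∃s.∃t.D, …} (+ ∃-successors) — e ∉ (∃s.∃t.D ⊓ C) possible
2. Hence e : (∃s.∃t.D ⊓ C): not entailed.

No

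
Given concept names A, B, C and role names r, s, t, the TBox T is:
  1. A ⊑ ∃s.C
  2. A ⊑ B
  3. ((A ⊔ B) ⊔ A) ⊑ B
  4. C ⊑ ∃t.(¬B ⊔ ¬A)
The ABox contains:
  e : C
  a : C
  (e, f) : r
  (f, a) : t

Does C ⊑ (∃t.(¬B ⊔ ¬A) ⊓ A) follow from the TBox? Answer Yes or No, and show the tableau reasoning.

No

1. C ⊑ (∃t.(¬B ⊔ ¬A) ⊓ A)  ⇔  (C ⊓ (∀t.(B ⊓ A) ⊔ ¬A)) unsat w.r.t. T
   apply at x₀: C⊑∃t.(¬B ⊔ ¬A)
   open: L(x₀) ⊇ {C, ¬A, ¬B, ∃t.(¬B ⊔ ¬A)} (+ ∃-successors)
2. Hence C ⊑ (∃t.(¬B ⊔ ¬A) ⊓ A): not entailed.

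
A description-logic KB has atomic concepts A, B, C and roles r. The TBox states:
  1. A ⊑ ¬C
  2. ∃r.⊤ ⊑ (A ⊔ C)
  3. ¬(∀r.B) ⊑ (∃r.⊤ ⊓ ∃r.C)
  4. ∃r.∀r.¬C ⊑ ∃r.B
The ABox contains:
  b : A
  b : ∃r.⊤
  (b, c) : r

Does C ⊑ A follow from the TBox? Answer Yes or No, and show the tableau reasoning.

1. C ⊑ A  ⇔  (C ⊓ ¬A) unsat w.r.t. T
   open: L(x₀) ⊇ {C, ¬A, ∀r.B, ∀r.∃r.C, ∀r.⊥}
2. Hence C ⊑ A: not entailed.

No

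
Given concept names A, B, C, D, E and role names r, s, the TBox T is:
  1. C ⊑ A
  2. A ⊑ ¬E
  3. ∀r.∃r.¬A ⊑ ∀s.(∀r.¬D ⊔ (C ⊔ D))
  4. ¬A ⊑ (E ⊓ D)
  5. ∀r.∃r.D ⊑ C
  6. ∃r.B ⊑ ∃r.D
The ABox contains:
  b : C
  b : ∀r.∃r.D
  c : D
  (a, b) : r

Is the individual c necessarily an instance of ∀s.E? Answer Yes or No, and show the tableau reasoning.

No

1. c : ∀s.E?  L(c) = {D} ∪ {∃s.¬E}
   open: L(c) ⊇ {A, D, ¬E, ∀r.¬B, ∃r.∀r.A, …} (+ ∃-successors) — c ∉ ∀s.E possible
2. Hence c : ∀s.E: not entailed.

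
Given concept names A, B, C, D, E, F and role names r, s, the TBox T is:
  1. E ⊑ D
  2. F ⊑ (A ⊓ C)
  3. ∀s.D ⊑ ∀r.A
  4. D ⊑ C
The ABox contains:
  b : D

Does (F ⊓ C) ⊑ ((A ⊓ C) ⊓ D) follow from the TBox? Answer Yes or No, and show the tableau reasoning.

1. (F ⊓ C) ⊑ ((A ⊓ C) ⊓ D)  ⇔  ((F ⊓ C) ⊓ ((¬A ⊔ ¬C) ⊔ ¬D)) unsat w.r.t. T
   apply at x₀: F⊑(A ⊓ C)
   open: L(x₀) ⊇ {A, C, F, ¬D, ¬E, …} (+ ∃-successors)
2. Hence (F ⊓ C) ⊑ ((A ⊓ C) ⊓ D): not entailed.

No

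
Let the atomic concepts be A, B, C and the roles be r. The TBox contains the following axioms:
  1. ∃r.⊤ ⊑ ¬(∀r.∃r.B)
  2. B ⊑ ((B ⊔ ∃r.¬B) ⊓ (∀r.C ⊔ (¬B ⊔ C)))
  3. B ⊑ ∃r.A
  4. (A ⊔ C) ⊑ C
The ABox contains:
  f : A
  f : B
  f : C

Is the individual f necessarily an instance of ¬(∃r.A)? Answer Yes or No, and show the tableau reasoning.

1. f : ¬(∃r.A)?  L(f) = {A, B, C} ∪ {∃r.A}
   apply at f: B⊑((B ⊔ ∃r.¬B) ⊓ (∀r.C ⊔ (¬B ⊔ C)))
   open: L(f) ⊇ {A, B, C, ∀r.C, ∃r.A, …} (+ ∃-successors) — f ∉ ¬(∃r.A) possible
2. Hence f : ¬(∃r.A): not entailed.

No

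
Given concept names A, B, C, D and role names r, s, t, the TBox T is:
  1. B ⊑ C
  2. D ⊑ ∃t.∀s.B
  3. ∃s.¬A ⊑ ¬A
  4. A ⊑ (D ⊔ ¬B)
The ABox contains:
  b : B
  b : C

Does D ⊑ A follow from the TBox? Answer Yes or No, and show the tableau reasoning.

No

1. D ⊑ A  ⇔  (D ⊓ ¬A) unsat w.r.t. T
   apply at x₀: D⊑∃t.∀s.B
   open: L(x₀) ⊇ {D, ¬A, ¬B, ∃t.∀s.B} (+ ∃-successors)
2. Hence D ⊑ A: not entailed.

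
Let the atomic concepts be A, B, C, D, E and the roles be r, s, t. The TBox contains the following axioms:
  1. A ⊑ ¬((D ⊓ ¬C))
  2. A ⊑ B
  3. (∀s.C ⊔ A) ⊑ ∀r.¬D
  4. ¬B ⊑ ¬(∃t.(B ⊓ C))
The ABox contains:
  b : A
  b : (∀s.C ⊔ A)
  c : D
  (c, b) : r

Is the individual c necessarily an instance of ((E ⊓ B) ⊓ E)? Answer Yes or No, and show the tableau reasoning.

1. c : ((E ⊓ B) ⊓ E)?  L(c) = {D} ∪ {((¬E ⊔ ¬B) ⊔ ¬E)}
   open: L(c) ⊇ {B, D, ¬A, ¬E, ∃s.¬C} (+ ∃-successors) — c ∉ ((E ⊓ B) ⊓ E) possible
2. Hence c : ((E ⊓ B) ⊓ E): not entailed.

No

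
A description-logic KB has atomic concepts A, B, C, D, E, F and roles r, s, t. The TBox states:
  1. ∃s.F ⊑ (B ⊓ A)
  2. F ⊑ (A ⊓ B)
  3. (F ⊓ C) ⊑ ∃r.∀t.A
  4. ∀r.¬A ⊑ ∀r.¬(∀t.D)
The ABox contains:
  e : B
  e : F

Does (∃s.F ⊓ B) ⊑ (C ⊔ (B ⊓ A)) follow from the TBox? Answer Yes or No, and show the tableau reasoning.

1. (∃s.F ⊓ B) ⊑ (C ⊔ (B ⊓ A))  ⇔  ((∃s.F ⊓ B) ⊓ (¬C ⊓ (¬B ⊔ ¬A))) unsat w.r.t. T
   all branches close; clash {A, ¬A} at x₀
2. Hence (∃s.F ⊓ B) ⊑ (C ⊔ (B ⊓ A)): entailed.

Yes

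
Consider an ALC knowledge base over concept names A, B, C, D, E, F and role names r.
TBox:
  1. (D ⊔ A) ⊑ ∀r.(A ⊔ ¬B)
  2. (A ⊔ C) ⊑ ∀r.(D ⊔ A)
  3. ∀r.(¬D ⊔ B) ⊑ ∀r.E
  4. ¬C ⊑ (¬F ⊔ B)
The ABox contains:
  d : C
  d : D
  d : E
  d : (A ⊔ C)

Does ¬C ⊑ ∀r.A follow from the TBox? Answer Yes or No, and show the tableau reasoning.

No

1. ¬C ⊑ ∀r.A  ⇔  (¬C ⊓ ∃r.¬A) unsat w.r.t. T
   apply at x₀: ¬C⊑(¬F ⊔ B)
   open: L(x₀) ⊇ {¬A, ¬C, ¬D, ¬F, ∃r.(D ⊓ ¬B), …} (+ ∃-successors)
2. Hence ¬C ⊑ ∀r.A: not entailed.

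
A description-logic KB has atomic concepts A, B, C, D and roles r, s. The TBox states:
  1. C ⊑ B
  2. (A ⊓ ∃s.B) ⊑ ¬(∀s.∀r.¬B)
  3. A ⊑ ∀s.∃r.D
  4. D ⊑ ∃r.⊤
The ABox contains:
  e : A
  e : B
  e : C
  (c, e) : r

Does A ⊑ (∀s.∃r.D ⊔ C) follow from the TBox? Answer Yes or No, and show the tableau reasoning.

1. A ⊑ (∀s.∃r.D ⊔ C)  ⇔  (A ⊓ (∃s.∀r.¬D ⊓ ¬C)) unsat w.r.t. T
   all branches close; clash {D, ¬D} at an ∃-successor
2. Hence A ⊑ (∀s.∃r.D ⊔ C): entailed.

Yes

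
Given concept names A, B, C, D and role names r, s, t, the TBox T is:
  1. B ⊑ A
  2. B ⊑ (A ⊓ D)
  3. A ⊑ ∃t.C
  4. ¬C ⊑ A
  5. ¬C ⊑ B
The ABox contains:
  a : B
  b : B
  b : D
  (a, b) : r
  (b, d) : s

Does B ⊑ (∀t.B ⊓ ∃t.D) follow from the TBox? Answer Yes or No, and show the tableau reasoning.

1. B ⊑ (∀t.B ⊓ ∃t.D)  ⇔  (B ⊓ (∃t.¬B ⊔ ∀t.¬D)) unsat w.r.t. T
   apply at x₀: B⊑A; B⊑(A ⊓ D)
   open: L(x₀) ⊇ {A, B, C, D, ∃t.C, …} (+ ∃-successors)
2. Hence B ⊑ (∀t.B ⊓ ∃t.D): not entailed.

No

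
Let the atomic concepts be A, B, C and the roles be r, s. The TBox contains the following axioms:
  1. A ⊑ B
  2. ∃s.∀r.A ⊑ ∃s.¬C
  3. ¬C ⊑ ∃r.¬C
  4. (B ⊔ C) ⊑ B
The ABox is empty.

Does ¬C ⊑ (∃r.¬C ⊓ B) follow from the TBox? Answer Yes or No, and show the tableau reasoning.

No

1. ¬C ⊑ (∃r.¬C ⊓ B)  ⇔  (¬C ⊓ (∀r.C ⊔ ¬B)) unsat w.r.t. T
   apply at x₀: ¬C⊑∃r.¬C
   open: L(x₀) ⊇ {¬A, ¬B, ¬C, ∀s.∃r.¬A, ∃r.¬C} (+ ∃-successors)
2. Hence ¬C ⊑ (∃r.¬C ⊓ B): not entailed.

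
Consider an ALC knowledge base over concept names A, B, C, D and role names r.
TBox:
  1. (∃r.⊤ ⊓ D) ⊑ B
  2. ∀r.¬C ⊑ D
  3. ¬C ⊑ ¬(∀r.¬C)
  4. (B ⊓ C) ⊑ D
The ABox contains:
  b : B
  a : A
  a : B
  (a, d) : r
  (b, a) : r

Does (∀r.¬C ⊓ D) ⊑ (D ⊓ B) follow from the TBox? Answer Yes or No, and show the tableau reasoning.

1. (∀r.¬C ⊓ D) ⊑ (D ⊓ B)  ⇔  ((∀r.¬C ⊓ D) ⊓ (¬D ⊔ ¬B)) unsat w.r.t. T
   open: L(x₀) ⊇ {C, D, ¬B, ∀r.¬C, ∀r.⊥}
2. Hence (∀r.¬C ⊓ D) ⊑ (D ⊓ B): not entailed.

No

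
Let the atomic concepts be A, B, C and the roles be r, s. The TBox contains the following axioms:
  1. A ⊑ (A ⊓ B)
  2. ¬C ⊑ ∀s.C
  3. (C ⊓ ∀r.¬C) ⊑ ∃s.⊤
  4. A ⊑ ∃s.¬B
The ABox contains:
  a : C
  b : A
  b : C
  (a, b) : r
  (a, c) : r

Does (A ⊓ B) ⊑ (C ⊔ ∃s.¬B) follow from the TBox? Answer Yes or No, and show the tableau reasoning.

1. (A ⊓ B) ⊑ (C ⊔ ∃s.¬B)  ⇔  ((A ⊓ B) ⊓ (¬C ⊓ ∀s.B)) unsat w.r.t. T
   all branches close; clash {B, ¬B} at an ∃-successor
2. Hence (A ⊓ B) ⊑ (C ⊔ ∃s.¬B): entailed.

Yes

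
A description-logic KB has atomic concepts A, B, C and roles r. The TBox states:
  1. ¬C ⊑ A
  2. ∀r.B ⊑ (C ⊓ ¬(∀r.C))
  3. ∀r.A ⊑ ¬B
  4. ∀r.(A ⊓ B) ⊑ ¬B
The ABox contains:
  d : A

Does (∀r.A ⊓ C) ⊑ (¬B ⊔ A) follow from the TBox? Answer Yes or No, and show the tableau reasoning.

1. (∀r.A ⊓ C) ⊑ (¬B ⊔ A)  ⇔  ((∀r.A ⊓ C) ⊓ (B ⊓ ¬A)) unsat w.r.t. T
   all branches close; clash {B, ¬B} at x₀
2. Hence (∀r.A ⊓ C) ⊑ (¬B ⊔ A): entailed.

Yes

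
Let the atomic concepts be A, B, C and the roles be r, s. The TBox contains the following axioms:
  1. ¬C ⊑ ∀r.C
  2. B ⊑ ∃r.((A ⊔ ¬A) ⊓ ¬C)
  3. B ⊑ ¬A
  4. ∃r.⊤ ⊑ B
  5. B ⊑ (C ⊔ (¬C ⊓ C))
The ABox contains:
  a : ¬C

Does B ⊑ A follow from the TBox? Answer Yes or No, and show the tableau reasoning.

1. B ⊑ A  ⇔  (B ⊓ ¬A) unsat w.r.t. T
   apply at x₀: B⊑∃r.((A ⊔ ¬A) ⊓ ¬C); B⊑(C ⊔ (¬C ⊓ C))
   open: L(x₀) ⊇ {B, C, ¬A, ∃r.((A ⊔ ¬A) ⊓ ¬C)} (+ ∃-successors)
2. Hence B ⊑ A: not entailed.

No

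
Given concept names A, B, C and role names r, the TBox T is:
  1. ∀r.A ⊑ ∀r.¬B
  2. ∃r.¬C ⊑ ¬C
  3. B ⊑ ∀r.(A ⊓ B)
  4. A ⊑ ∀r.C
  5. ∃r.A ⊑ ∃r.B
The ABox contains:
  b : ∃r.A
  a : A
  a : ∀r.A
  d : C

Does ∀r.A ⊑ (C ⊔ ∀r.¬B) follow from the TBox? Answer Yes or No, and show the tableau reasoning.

1. ∀r.A ⊑ (C ⊔ ∀r.¬B)  ⇔  (∀r.A ⊓ (¬C ⊓ ∃r.B)) unsat w.r.t. T
   all branches close; clash {B, ¬B} at an ∃-successor
2. Hence ∀r.A ⊑ (C ⊔ ∀r.¬B): entailed.

Yes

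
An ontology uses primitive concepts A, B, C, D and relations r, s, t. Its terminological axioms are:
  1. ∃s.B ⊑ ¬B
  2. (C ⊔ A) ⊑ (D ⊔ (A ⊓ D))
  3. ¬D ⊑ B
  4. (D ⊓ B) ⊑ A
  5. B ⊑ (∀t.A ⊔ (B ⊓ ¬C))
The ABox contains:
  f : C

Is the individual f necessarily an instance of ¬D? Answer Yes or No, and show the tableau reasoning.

No

1. f : ¬D?  L(f) = {C} ∪ {D}
   open: L(f) ⊇ {C, D, ¬B} — f ∉ ¬D possible
2. Hence f : ¬D: not entailed.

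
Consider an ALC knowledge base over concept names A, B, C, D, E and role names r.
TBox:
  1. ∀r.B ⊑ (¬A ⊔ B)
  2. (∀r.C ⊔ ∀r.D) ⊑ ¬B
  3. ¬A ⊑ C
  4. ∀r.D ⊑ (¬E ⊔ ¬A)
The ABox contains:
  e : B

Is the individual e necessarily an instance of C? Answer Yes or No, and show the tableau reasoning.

1. e : C?  L(e) = {B} ∪ {¬C}
   open: L(e) ⊇ {A, B, ¬C, ∃r.¬B, ∃r.¬C, …} (+ ∃-successors) — e ∉ C possible
2. Hence e : C: not entailed.

No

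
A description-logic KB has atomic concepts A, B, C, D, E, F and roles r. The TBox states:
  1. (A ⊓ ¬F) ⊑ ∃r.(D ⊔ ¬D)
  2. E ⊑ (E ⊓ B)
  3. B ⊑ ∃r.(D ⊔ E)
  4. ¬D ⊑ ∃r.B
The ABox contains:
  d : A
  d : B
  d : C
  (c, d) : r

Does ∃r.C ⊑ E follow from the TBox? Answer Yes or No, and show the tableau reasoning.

No

1. ∃r.C ⊑ E  ⇔  (∃r.C ⊓ ¬E) unsat w.r.t. T
   open: L(x₀) ⊇ {D, ¬A, ¬B, ¬E, ∃r.C} (+ ∃-successors)
2. Hence ∃r.C ⊑ E: not entailed.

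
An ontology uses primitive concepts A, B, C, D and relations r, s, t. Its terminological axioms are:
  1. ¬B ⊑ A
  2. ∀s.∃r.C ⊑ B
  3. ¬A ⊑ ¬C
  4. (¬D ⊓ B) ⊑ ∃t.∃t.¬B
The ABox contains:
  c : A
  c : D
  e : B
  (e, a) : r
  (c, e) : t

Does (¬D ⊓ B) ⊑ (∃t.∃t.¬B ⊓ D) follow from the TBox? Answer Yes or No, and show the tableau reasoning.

1. (¬D ⊓ B) ⊑ (∃t.∃t.¬B ⊓ D)  ⇔  ((¬D ⊓ B) ⊓ (∀t.∀t.B ⊔ ¬D)) unsat w.r.t. T
   apply at x₀: (¬D ⊓ B)⊑∃t.∃t.¬B
   open: L(x₀) ⊇ {A, B, ¬D, ∃t.∃t.¬B} (+ ∃-successors)
2. Hence (¬D ⊓ B) ⊑ (∃t.∃t.¬B ⊓ D): not entailed.

No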